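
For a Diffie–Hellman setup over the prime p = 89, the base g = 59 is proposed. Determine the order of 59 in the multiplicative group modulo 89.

ord(59) | φ(89) = 89 − 1 = 88 = 2^3 · 11.
Divisors of 88: 1, 2, 4, 8, 11, 22, 44, 88.
Evaluate successive powers at the divisors of 88:
59^1 ≡ 59 (mod 89)
59^2 ≡ 10 (mod 89)
59^4 ≡ 11 (mod 89)
59^8 ≡ 32 (mod 89)
59^11 ≡ 12 (mod 89)
59^22 ≡ 55 (mod 89)
59^44 ≡ 88 (mod 89)
59^88 ≡ 1 (mod 89) ✓
The smallest such exponent is 88, so the order of 59 is 88.

88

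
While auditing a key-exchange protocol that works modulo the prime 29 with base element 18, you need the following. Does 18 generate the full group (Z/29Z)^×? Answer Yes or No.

φ(29) = 29 − 1 = 28 = 2^2 · 7.
18 is a primitive root mod 29 iff 18^(φ(29)/q) ≢ 1 for every prime q | φ(29), i.e. q ∈ {2, 7}.
18^14 ≡ 28 (mod 29)  [q = 2: ≢ 1 ✓]
18^4 ≡ 25 (mod 29)  [q = 7: ≢ 1 ✓]
Every test exponent gives a nontrivial residue, hence 18 generates the full group.

Yes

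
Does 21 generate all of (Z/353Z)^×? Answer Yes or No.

φ(353) = 353 − 1 = 352 = 2^5 · 11.
It suffices to check that the order of 21 is not a proper divisor of 352: compute 21^(352/q) for q ∈ {2, 11}.
21^176 ≡ 1 (mod 353)  [q = 2: ≡ 1 ✗]
21^32 ≡ 140 (mod 353)  [q = 11: ≢ 1 ✓]
21^176 ≡ 1 shows ord(21) | 176, strictly less than φ(353); not a primitive root.

No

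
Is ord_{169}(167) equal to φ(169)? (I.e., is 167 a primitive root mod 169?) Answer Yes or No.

φ(169) = φ(13^2) = 13·(13−1) = 156 = 2^2 · 3 · 13.
Test 167^(156/q) mod 169 for each prime factor q of 156:
167^78 ≡ 168 (mod 169)  [q = 2: ≢ 1 ✓]
167^52 ≡ 146 (mod 169)  [q = 3: ≢ 1 ✓]
167^12 ≡ 40 (mod 169)  [q = 13: ≢ 1 ✓]
All checks pass, so 167 has order 156 and is a primitive root modulo 169.

Yes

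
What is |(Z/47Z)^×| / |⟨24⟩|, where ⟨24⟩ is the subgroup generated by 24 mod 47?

ord(24) | φ(47) = 47 − 1 = 46 = 2 · 23.
Divisors of 46: 1, 2, 23, 46.
Evaluate successive powers at the divisors of 46:
24^1 ≡ 24 (mod 47)
24^2 ≡ 12 (mod 47)
24^23 ≡ 1 (mod 47) ✓
So ord_47(24) = 23, hence |⟨24⟩| = 23.
The index is φ(47) / ord(24) = 46 / 23 = 2.

2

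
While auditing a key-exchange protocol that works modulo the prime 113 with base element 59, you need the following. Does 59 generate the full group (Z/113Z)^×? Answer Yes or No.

φ(113) = 113 − 1 = 112 = 2^4 · 7.
59 is a primitive root mod 113 iff 59^(φ(113)/q) ≢ 1 for every prime q | φ(113), i.e. q ∈ {2, 7}.
59^56 ≡ 112 (mod 113)  [q = 2: ≢ 1 ✓]
59^16 ≡ 49 (mod 113)  [q = 7: ≢ 1 ✓]
Every test exponent gives a nontrivial residue, hence 59 generates the full group.

Yes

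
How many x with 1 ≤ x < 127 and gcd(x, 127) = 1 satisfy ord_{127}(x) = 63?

36

φ(127) = 127 − 1 = 126 = 2 · 3^2 · 7.
In a cyclic group of order 126, there are φ(d) elements of order d for each divisor d of 126, and zero for non-divisors.
63 = 3^2 · 7 divides 126, and φ(63) = 36.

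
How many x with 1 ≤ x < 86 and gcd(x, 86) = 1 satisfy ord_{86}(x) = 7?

φ(86) = φ(2)·φ(43) = 1·42 = 42 = 2 · 3 · 7.
Since (Z/86Z)^× is cyclic of order 42, the number of elements of order d is φ(d) when d | 42 and 0 otherwise.
7 | 42, and φ(7) = 7 − 1 = 6.

6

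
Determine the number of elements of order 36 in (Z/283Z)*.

0

φ(283) = 283 − 1 = 282 = 2 · 3 · 47.
(Z/283Z)^× is cyclic (|G| = 282); a cyclic group of order m has exactly φ(d) elements of each order d | m, and none otherwise.
Since 36 ∤ 282, the count is 0.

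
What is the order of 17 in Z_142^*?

By Lagrange's theorem, ord_142(17) divides φ(142) = φ(2)·φ(71) = 1·70 = 70 = 2 · 5 · 7.
Divisors of 70: 1, 2, 5, 7, 10, 14, 35, 70.
Test each divisor d:
17^1 ≡ 17 (mod 142)
17^2 ≡ 5 (mod 142)
17^5 ≡ 141 (mod 142)
17^7 ≡ 137 (mod 142)
17^10 ≡ 1 (mod 142) ✓
Therefore the multiplicative order of 17 modulo 142 is 10.

10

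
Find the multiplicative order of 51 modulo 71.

14

The order of 51 must divide φ(71) = 71 − 1 = 70 = 2 · 5 · 7.
Divisors of 70: 1, 2, 5, 7, 10, 14, 35, 70.
Check 51^d mod 71 for each divisor in increasing order:
51^1 ≡ 51 (mod 71)
51^2 ≡ 45 (mod 71)
51^5 ≡ 41 (mod 71)
51^7 ≡ 70 (mod 71)
51^10 ≡ 48 (mod 71)
51^14 ≡ 1 (mod 71) ✓
The smallest such exponent is 14, so the order of 51 is 14.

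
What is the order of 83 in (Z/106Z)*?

Since 83 ∈ (Z/106Z)^×, its order divides φ(106) = φ(2)·φ(53) = 1·52 = 52 = 2^2 · 13.
Divisors of 52: 1, 2, 4, 13, 26, 52.
Compute 83^d (mod 106) for the divisors d until we hit 1:
83^1 ≡ 83 (mod 106)
83^2 ≡ 105 (mod 106)
83^4 ≡ 1 (mod 106) ✓
Therefore the multiplicative order of 83 modulo 106 is 4.

4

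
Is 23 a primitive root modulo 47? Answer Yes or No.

Yes

φ(47) = 47 − 1 = 46 = 2 · 23.
It suffices to check that the order of 23 is not a proper divisor of 46: compute 23^(46/q) for q ∈ {2, 23}.
23^23 ≡ 46 (mod 47)  [q = 2: ≢ 1 ✓]
23^2 ≡ 12 (mod 47)  [q = 23: ≢ 1 ✓]
None equal 1, so ord_47(23) = 46: 23 is a primitive root.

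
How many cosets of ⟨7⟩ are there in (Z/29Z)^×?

The order of 7 must divide φ(29) = 29 − 1 = 28 = 2^2 · 7.
Divisors of 28: 1, 2, 4, 7, 14, 28.
Evaluate successive powers at the divisors of 28:
7^1 ≡ 7
7^2 ≡ 20
7^4 ≡ 23
7^7 ≡ 1
So ord_29(7) = 7, hence |⟨7⟩| = 7.
The index is φ(29) / ord(7) = 28 / 7 = 4.

4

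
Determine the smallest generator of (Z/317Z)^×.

2

φ(317) = 317 − 1 = 316 = 2^2 · 79.
g is a primitive root iff g^(316/q) ≢ 1 (mod 317) for each prime q ∈ {2, 79}.
g = 2: 2^158 ≡ 316; 2^4 ≡ 16 — none is 1, so 2 is a primitive root.
So 2 is the smallest generator of (Z/317Z)^×.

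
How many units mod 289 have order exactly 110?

0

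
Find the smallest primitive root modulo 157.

5

φ(157) = 157 − 1 = 156 = 2^2 · 3 · 13.
g is a primitive root iff g^(156/q) ≢ 1 (mod 157) for each prime q ∈ {2, 3, 13}.
g = 2: 2^78 ≡ 156; 2^52 ≡ 1 — hits 1, so not a primitive root.
g = 3: 3^78 ≡ 1 — hits 1, so not a primitive root.
g = 4: 4^78 ≡ 1 — hits 1, so not a primitive root.
g = 5: 5^78 ≡ 156; 5^52 ≡ 12; 5^12 ≡ 130 — none is 1, so 5 is a primitive root.
The smallest primitive root modulo 157 is 5.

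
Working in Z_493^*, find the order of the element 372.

56

The order of 372 must divide φ(493) = φ(17·29) = (17−1)·(29−1) = 16·28 = 448 = 2^6 · 7.
Divisors of 448: 1, 2, 4, 7, 8, 14, 16, 28, 32, 56, 64, 112, 224, 448.
Check 372^d mod 493 for each divisor in increasing order:
372^1 ≡ 372
372^2 ≡ 344
372^4 ≡ 16
372^7 ≡ 59
372^8 ≡ 256
372^14 ≡ 30
372^16 ≡ 460
372^28 ≡ 407
372^32 ≡ 103
372^56 ≡ 1
The smallest such exponent is 56, so the order of 372 is 56.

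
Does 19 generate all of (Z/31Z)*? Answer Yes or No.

φ(31) = 31 − 1 = 30 = 2 · 3 · 5.
It suffices to check that the order of 19 is not a proper divisor of 30: compute 19^(30/q) for q ∈ {2, 3, 5}.
19^15 ≡ 1 (mod 31)  [q = 2: ≡ 1 ✗]
19^10 ≡ 25 (mod 31)  [q = 3: ≢ 1 ✓]
19^6 ≡ 2 (mod 31)  [q = 5: ≢ 1 ✓]
Since 19^15 ≡ 1, the order of 19 divides 15 < 30, so 19 is not a primitive root.

No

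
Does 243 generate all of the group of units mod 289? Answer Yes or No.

Yes

φ(289) = φ(17^2) = 17·(17−1) = 272 = 2^4 · 17.
Test 243^(272/q) mod 289 for each prime factor q of 272:
243^136 ≡ 288 (mod 289)  [q = 2: ≢ 1 ✓]
243^16 ≡ 273 (mod 289)  [q = 17: ≢ 1 ✓]
None equal 1, so ord_289(243) = 272: 243 is a primitive root.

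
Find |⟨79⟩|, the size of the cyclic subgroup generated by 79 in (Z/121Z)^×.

110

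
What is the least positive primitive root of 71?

φ(71) = 71 − 1 = 70 = 2 · 5 · 7.
Test candidates g = 2, 3, … against the prime factors q ∈ {2, 5, 7} of φ(71): g is a generator iff g^(70/q) ≢ 1 for every such q.
g = 2: 2^35 ≡ 1 — hits 1, so not a primitive root.
g = 3: 3^35 ≡ 1 — hits 1, so not a primitive root.
g = 4: 4^35 ≡ 1 — hits 1, so not a primitive root.
g = 5: 5^35 ≡ 1 — hits 1, so not a primitive root.
g = 6: 6^35 ≡ 1 — hits 1, so not a primitive root.
g = 7: 7^35 ≡ 70; 7^14 ≡ 54; 7^10 ≡ 45 — none is 1, so 7 is a primitive root.
So 7 is the smallest generator of (Z/71Z)^×.

7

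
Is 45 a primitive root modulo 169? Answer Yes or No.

Yes

φ(169) = φ(13^2) = 13·(13−1) = 156 = 2^2 · 3 · 13.
45 is a primitive root mod 169 iff 45^(φ(169)/q) ≢ 1 for every prime q | φ(169), i.e. q ∈ {2, 3, 13}.
45^78 ≡ 168 (mod 169)  [q = 2: ≢ 1 ✓]
45^52 ≡ 22 (mod 169)  [q = 3: ≢ 1 ✓]
45^12 ≡ 53 (mod 169)  [q = 13: ≢ 1 ✓]
Every test exponent gives a nontrivial residue, hence 45 generates the full group.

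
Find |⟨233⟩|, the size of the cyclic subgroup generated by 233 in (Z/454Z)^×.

226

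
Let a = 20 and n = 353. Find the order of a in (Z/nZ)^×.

352

By Lagrange's theorem, ord_353(20) divides φ(353) = 353 − 1 = 352 = 2^5 · 11.
Divisors of 352: 1, 2, 4, 8, 11, 16, 22, 32, 44, 88, 176, 352.
Check 20^d mod 353 for each divisor in increasing order:
20^1 ≡ 20 (mod 353)
20^2 ≡ 47 (mod 353)
20^4 ≡ 91 (mod 353)
20^8 ≡ 162 (mod 353)
20^11 ≡ 137 (mod 353)
20^16 ≡ 122 (mod 353)
20^22 ≡ 60 (mod 353)
20^32 ≡ 58 (mod 353)
20^44 ≡ 70 (mod 353)
20^88 ≡ 311 (mod 353)
20^176 ≡ 352 (mod 353)
20^352 ≡ 1 (mod 353) ✓
So ord_353(20) = 352.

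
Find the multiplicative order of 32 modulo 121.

22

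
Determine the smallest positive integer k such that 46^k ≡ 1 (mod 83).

By Lagrange's theorem, ord_83(46) divides φ(83) = 83 − 1 = 82 = 2 · 41.
Divisors of 82: 1, 2, 41, 82.
Check 46^d mod 83 for each divisor in increasing order:
46^1 ≡ 46
46^2 ≡ 41
46^41 ≡ 82
46^82 ≡ 1
Hence ord(46) = 82.

82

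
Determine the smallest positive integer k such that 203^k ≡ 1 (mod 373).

186

The order of 203 must divide φ(373) = 373 − 1 = 372 = 2^2 · 3 · 31.
Divisors of 372: 1, 2, 3, 4, 6, 12, 31, 62, 93, 124, 186, 372.
Compute 203^d (mod 373) for the divisors d until we hit 1:
203^1 ≡ 203 (mod 373)
203^2 ≡ 179 (mod 373)
203^3 ≡ 156 (mod 373)
203^4 ≡ 336 (mod 373)
203^6 ≡ 91 (mod 373)
203^12 ≡ 75 (mod 373)
203^31 ≡ 285 (mod 373)
203^62 ≡ 284 (mod 373)
203^93 ≡ 372 (mod 373)
203^124 ≡ 88 (mod 373)
203^186 ≡ 1 (mod 373) ✓
Hence ord(203) = 186.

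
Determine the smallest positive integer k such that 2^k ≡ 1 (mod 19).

ord(2) | φ(19) = 19 − 1 = 18 = 2 · 3^2.
Divisors of 18: 1, 2, 3, 6, 9, 18.
Test each divisor d:
2^1 ≡ 2 (mod 19)
2^2 ≡ 4 (mod 19)
2^3 ≡ 8 (mod 19)
2^6 ≡ 7 (mod 19)
2^9 ≡ 18 (mod 19)
2^18 ≡ 1 (mod 19) ✓
Hence ord(2) = 18.

18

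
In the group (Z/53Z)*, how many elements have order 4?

2

φ(53) = 53 − 1 = 52 = 2^2 · 13.
In a cyclic group of order 52, there are φ(d) elements of order d for each divisor d of 52, and zero for non-divisors.
4 = 2^2 divides 52, and φ(4) = 2.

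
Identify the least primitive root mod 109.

φ(109) = 109 − 1 = 108 = 2^2 · 3^3.
g is a primitive root iff g^(108/q) ≢ 1 (mod 109) for each prime q ∈ {2, 3}.
g = 2: 2^54 ≡ 108; 2^36 ≡ 1 — hits 1, so not a primitive root.
g = 3: 3^54 ≡ 1 — hits 1, so not a primitive root.
g = 4: 4^54 ≡ 1 — hits 1, so not a primitive root.
g = 5: 5^54 ≡ 1 — hits 1, so not a primitive root.
g = 6: 6^54 ≡ 108; 6^36 ≡ 63 — none is 1, so 6 is a primitive root.
The smallest primitive root modulo 109 is 6.

6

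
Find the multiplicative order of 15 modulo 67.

The order of 15 must divide φ(67) = 67 − 1 = 66 = 2 · 3 · 11.
Divisors of 66: 1, 2, 3, 6, 11, 22, 33, 66.
Compute 15^d (mod 67) for the divisors d until we hit 1:
15^1 ≡ 15 (mod 67)
15^2 ≡ 24 (mod 67)
15^3 ≡ 25 (mod 67)
15^6 ≡ 22 (mod 67)
15^11 ≡ 1 (mod 67) ✓
So ord_67(15) = 11.

11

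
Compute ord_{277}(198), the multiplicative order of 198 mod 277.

138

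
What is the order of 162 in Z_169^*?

By Lagrange's theorem, ord_169(162) divides φ(169) = φ(13^2) = 13·(13−1) = 156 = 2^2 · 3 · 13.
Divisors of 156: 1, 2, 3, 4, 6, 12, 13, 26, 39, 52, 78, 156.
Compute 162^d (mod 169) for the divisors d until we hit 1:
162^1 ≡ 162
162^2 ≡ 49
162^3 ≡ 164
162^4 ≡ 35
162^6 ≡ 25
162^12 ≡ 118
162^13 ≡ 19
162^26 ≡ 23
162^39 ≡ 99
162^52 ≡ 22
162^78 ≡ 168
162^156 ≡ 1
So ord_169(162) = 156.

156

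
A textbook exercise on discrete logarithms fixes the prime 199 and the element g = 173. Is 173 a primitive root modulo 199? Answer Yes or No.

φ(199) = 199 − 1 = 198 = 2 · 3^2 · 11.
It suffices to check that the order of 173 is not a proper divisor of 198: compute 173^(198/q) for q ∈ {2, 3, 11}.
173^99 ≡ 198 (mod 199)  [q = 2: ≢ 1 ✓]
173^66 ≡ 92 (mod 199)  [q = 3: ≢ 1 ✓]
173^18 ≡ 139 (mod 199)  [q = 11: ≢ 1 ✓]
Every test exponent gives a nontrivial residue, hence 173 generates the full group.

Yes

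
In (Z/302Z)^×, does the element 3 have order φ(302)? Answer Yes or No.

No

φ(302) = φ(2)·φ(151) = 1·150 = 150 = 2 · 3 · 5^2.
Test 3^(150/q) mod 302 for each prime factor q of 150:
3^75 ≡ 301 (mod 302)  [q = 2: ≢ 1 ✓]
3^50 ≡ 1 (mod 302)  [q = 3: ≡ 1 ✗]
3^30 ≡ 59 (mod 302)  [q = 5: ≢ 1 ✓]
Since 3^50 ≡ 1, the order of 3 divides 50 < 150, so 3 is not a primitive root.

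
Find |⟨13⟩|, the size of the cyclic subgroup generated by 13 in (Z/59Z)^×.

58

By Lagrange's theorem, ord_59(13) divides φ(59) = 59 − 1 = 58 = 2 · 29.
Divisors of 58: 1, 2, 29, 58.
Test each divisor d:
13^1 ≡ 13 (mod 59)
13^2 ≡ 51 (mod 59)
13^29 ≡ 58 (mod 59)
13^58 ≡ 1 (mod 59) ✓
The smallest such exponent is 58, so the order of 13 is 58.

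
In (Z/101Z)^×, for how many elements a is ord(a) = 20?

8

φ(101) = 101 − 1 = 100 = 2^2 · 5^2.
Since (Z/101Z)^× is cyclic of order 100, the number of elements of order d is φ(d) when d | 100 and 0 otherwise.
20 = 2^2 · 5 divides 100, and φ(20) = 8.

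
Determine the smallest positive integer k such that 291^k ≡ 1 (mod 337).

By Lagrange's theorem, ord_337(291) divides φ(337) = 337 − 1 = 336 = 2^4 · 3 · 7.
Divisors of 336: 1, 2, 3, 4, 6, 7, 8, 12, 14, 16, 21, 24, 28, 42, 48, 56, 84, 112, 168, 336.
Evaluate successive powers at the divisors of 336:
291^1 ≡ 291
291^2 ≡ 94
291^3 ≡ 57
291^4 ≡ 74
291^6 ≡ 216
291^7 ≡ 174
291^8 ≡ 84
291^12 ≡ 150
291^14 ≡ 283
291^16 ≡ 316
291^21 ≡ 40
291^24 ≡ 258
291^28 ≡ 220
291^42 ≡ 252
291^48 ≡ 175
291^56 ≡ 209
291^84 ≡ 148
291^112 ≡ 208
291^168 ≡ 336
291^336 ≡ 1
So ord_337(291) = 336.

336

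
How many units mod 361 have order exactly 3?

φ(361) = φ(19^2) = 19·(19−1) = 342 = 2 · 3^2 · 19.
Since (Z/361Z)^× is cyclic of order 342, the number of elements of order d is φ(d) when d | 342 and 0 otherwise.
3 | 342, and φ(3) = 3 − 1 = 2.

2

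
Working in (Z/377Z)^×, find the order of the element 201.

84

By Lagrange's theorem, ord_377(201) divides φ(377) = φ(13·29) = (13−1)·(29−1) = 12·28 = 336 = 2^4 · 3 · 7.
Divisors of 336: 1, 2, 3, 4, 6, 7, 8, 12, 14, 16, 21, 24, 28, 42, 48, 56, 84, 112, 168, 336.
Evaluate successive powers at the divisors of 336:
201^1 ≡ 201 (mod 377)
201^2 ≡ 62 (mod 377)
201^3 ≡ 21 (mod 377)
201^4 ≡ 74 (mod 377)
201^6 ≡ 64 (mod 377)
201^7 ≡ 46 (mod 377)
201^8 ≡ 198 (mod 377)
201^12 ≡ 326 (mod 377)
201^14 ≡ 231 (mod 377)
201^16 ≡ 373 (mod 377)
201^21 ≡ 70 (mod 377)
201^24 ≡ 339 (mod 377)
201^28 ≡ 204 (mod 377)
201^42 ≡ 376 (mod 377)
201^48 ≡ 313 (mod 377)
201^56 ≡ 146 (mod 377)
201^84 ≡ 1 (mod 377) ✓
Therefore the multiplicative order of 201 modulo 377 is 84.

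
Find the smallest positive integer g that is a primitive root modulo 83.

φ(83) = 83 − 1 = 82 = 2 · 41.
g is a primitive root iff g^(82/q) ≢ 1 (mod 83) for each prime q ∈ {2, 41}.
g = 2: 2^41 ≡ 82; 2^2 ≡ 4 — none is 1, so 2 is a primitive root.
Hence the least primitive root of 83 is 2.

2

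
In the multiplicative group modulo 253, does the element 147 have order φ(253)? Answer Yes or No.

253 = 11 · 23 is a product of two distinct odd primes, so (Z/253Z)^× ≅ (Z/11Z)^× × (Z/23Z)^× is not cyclic.
No primitive root modulo 253 exists; in particular 147 is not one.

No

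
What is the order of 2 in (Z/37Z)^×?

36

By Lagrange's theorem, ord_37(2) divides φ(37) = 37 − 1 = 36 = 2^2 · 3^2.
Divisors of 36: 1, 2, 3, 4, 6, 9, 12, 18, 36.
Evaluate successive powers at the divisors of 36:
2^1 ≡ 2 (mod 37)
2^2 ≡ 4 (mod 37)
2^3 ≡ 8 (mod 37)
2^4 ≡ 16 (mod 37)
2^6 ≡ 27 (mod 37)
2^9 ≡ 31 (mod 37)
2^12 ≡ 26 (mod 37)
2^18 ≡ 36 (mod 37)
2^36 ≡ 1 (mod 37) ✓
Hence ord(2) = 36.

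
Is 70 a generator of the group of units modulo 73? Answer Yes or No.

No

φ(73) = 73 − 1 = 72 = 2^3 · 3^2.
Test 70^(72/q) mod 73 for each prime factor q of 72:
70^36 ≡ 1 (mod 73)  [q = 2: ≡ 1 ✗]
70^24 ≡ 1 (mod 73)  [q = 3: ≡ 1 ✗]
70^36 ≡ 1 shows ord(70) | 36, strictly less than φ(73); not a primitive root.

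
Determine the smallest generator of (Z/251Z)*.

φ(251) = 251 − 1 = 250 = 2 · 5^3.
g is a primitive root iff g^(250/q) ≢ 1 (mod 251) for each prime q ∈ {2, 5}.
g = 2: 2^125 ≡ 250; 2^50 ≡ 1 — hits 1, so not a primitive root.
g = 3: 3^125 ≡ 1 — hits 1, so not a primitive root.
g = 4: 4^125 ≡ 1 — hits 1, so not a primitive root.
g = 5: 5^125 ≡ 1 — hits 1, so not a primitive root.
g = 6: 6^125 ≡ 250; 6^50 ≡ 219 — none is 1, so 6 is a primitive root.
So 6 is the smallest generator of (Z/251Z)^×.

6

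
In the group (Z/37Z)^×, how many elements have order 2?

1

φ(37) = 37 − 1 = 36 = 2^2 · 3^2.
Since (Z/37Z)^× is cyclic of order 36, the number of elements of order d is φ(d) when d | 36 and 0 otherwise.
2 | 36, and φ(2) = 2 − 1 = 1.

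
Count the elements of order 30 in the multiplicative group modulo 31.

8

φ(31) = 31 − 1 = 30 = 2 · 3 · 5.
Since (Z/31Z)^× is cyclic of order 30, the number of elements of order d is φ(d) when d | 30 and 0 otherwise.
30 = 2 · 3 · 5 divides 30, and φ(30) = 8.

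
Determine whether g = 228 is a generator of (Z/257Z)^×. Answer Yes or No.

No

φ(257) = 257 − 1 = 256 = 2^8.
An element g generates (Z/257Z)^× iff g^(256/q) ≢ 1 (mod 257) for each prime q ∈ {2}.
228^128 ≡ 1 (mod 257)  [q = 2: ≡ 1 ✗]
228^128 ≡ 1 shows ord(228) | 128, strictly less than φ(257); not a primitive root.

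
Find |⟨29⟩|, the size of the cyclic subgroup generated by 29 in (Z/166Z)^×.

The order of 29 must divide φ(166) = φ(2)·φ(83) = 1·82 = 82 = 2 · 41.
Divisors of 82: 1, 2, 41, 82.
Check 29^d mod 166 for each divisor in increasing order:
29^1 ≡ 29 (mod 166)
29^2 ≡ 11 (mod 166)
29^41 ≡ 1 (mod 166) ✓
The smallest such exponent is 41, so the order of 29 is 41.

41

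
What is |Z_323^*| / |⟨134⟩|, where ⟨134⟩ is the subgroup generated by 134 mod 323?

ord(134) | φ(323) = φ(17·19) = (17−1)·(19−1) = 16·18 = 288 = 2^5 · 3^2.
Divisors of 288: 1, 2, 3, 4, 6, 8, 9, 12, 16, 18, 24, 32, 36, 48, 72, 96, 144, 288.
Evaluate successive powers at the divisors of 288:
134^1 ≡ 134
134^2 ≡ 191
134^3 ≡ 77
134^4 ≡ 305
134^6 ≡ 115
134^8 ≡ 1
So ord_323(134) = 8, hence |⟨134⟩| = 8.
The index is φ(323) / ord(134) = 288 / 8 = 36.

36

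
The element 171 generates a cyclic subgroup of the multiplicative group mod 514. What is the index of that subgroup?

ord(171) | φ(514) = φ(2)·φ(257) = 1·256 = 256 = 2^8.
Divisors of 256: 1, 2, 4, 8, 16, 32, 64, 128, 256.
Evaluate successive powers at the divisors of 256:
171^1 ≡ 171 (mod 514)
171^2 ≡ 457 (mod 514)
171^4 ≡ 165 (mod 514)
171^8 ≡ 497 (mod 514)
171^16 ≡ 289 (mod 514)
171^32 ≡ 253 (mod 514)
171^64 ≡ 273 (mod 514)
171^128 ≡ 513 (mod 514)
171^256 ≡ 1 (mod 514) ✓
So ord_514(171) = 256, hence |⟨171⟩| = 256.
Index = |(Z/514Z)^×| / |⟨171⟩| = 256 / 256 = 1.

1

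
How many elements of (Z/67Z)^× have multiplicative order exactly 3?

φ(67) = 67 − 1 = 66 = 2 · 3 · 11.
Since (Z/67Z)^× is cyclic of order 66, the number of elements of order d is φ(d) when d | 66 and 0 otherwise.
3 | 66, and φ(3) = 3 − 1 = 2.

2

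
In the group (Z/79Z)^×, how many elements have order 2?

φ(79) = 79 − 1 = 78 = 2 · 3 · 13.
Since (Z/79Z)^× is cyclic of order 78, the number of elements of order d is φ(d) when d | 78 and 0 otherwise.
2 | 78, and φ(2) = 2 − 1 = 1.

1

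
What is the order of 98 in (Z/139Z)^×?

The order of 98 must divide φ(139) = 139 − 1 = 138 = 2 · 3 · 23.
Divisors of 138: 1, 2, 3, 6, 23, 46, 69, 138.
Compute 98^d (mod 139) for the divisors d until we hit 1:
98^1 ≡ 98 (mod 139)
98^2 ≡ 13 (mod 139)
98^3 ≡ 23 (mod 139)
98^6 ≡ 112 (mod 139)
98^23 ≡ 43 (mod 139)
98^46 ≡ 42 (mod 139)
98^69 ≡ 138 (mod 139)
98^138 ≡ 1 (mod 139) ✓
Hence ord(98) = 138.

138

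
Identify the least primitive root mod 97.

5

φ(97) = 97 − 1 = 96 = 2^5 · 3.
Test candidates g = 2, 3, … against the prime factors q ∈ {2, 3} of φ(97): g is a generator iff g^(96/q) ≢ 1 for every such q.
g = 2: 2^48 ≡ 1 — hits 1, so not a primitive root.
g = 3: 3^48 ≡ 1 — hits 1, so not a primitive root.
g = 4: 4^48 ≡ 1 — hits 1, so not a primitive root.
g = 5: 5^48 ≡ 96; 5^32 ≡ 35 — none is 1, so 5 is a primitive root.
Hence the least primitive root of 97 is 5.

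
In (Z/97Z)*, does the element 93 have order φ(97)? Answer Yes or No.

No

φ(97) = 97 − 1 = 96 = 2^5 · 3.
An element g generates (Z/97Z)^× iff g^(96/q) ≢ 1 (mod 97) for each prime q ∈ {2, 3}.
93^48 ≡ 1 (mod 97)  [q = 2: ≡ 1 ✗]
93^32 ≡ 61 (mod 97)  [q = 3: ≢ 1 ✓]
93^48 ≡ 1 shows ord(93) | 48, strictly less than φ(97); not a primitive root.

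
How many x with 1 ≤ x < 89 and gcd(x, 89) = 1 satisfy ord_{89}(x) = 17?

0

φ(89) = 89 − 1 = 88 = 2^3 · 11.
Since (Z/89Z)^× is cyclic of order 88, the number of elements of order d is φ(d) when d | 88 and 0 otherwise.
Since 17 ∤ 88, the count is 0.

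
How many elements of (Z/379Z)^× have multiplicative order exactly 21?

12

φ(379) = 379 − 1 = 378 = 2 · 3^3 · 7.
Since (Z/379Z)^× is cyclic of order 378, the number of elements of order d is φ(d) when d | 378 and 0 otherwise.
21 = 3 · 7 divides 378, and φ(21) = 12.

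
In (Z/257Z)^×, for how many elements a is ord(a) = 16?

φ(257) = 257 − 1 = 256 = 2^8.
In a cyclic group of order 256, there are φ(d) elements of order d for each divisor d of 256, and zero for non-divisors.
16 = 2^4 divides 256, and φ(16) = 8.

8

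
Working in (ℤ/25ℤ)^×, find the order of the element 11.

5

By Lagrange's theorem, ord_25(11) divides φ(25) = φ(5^2) = 5·(5−1) = 20 = 2^2 · 5.
Divisors of 20: 1, 2, 4, 5, 10, 20.
Check 11^d mod 25 for each divisor in increasing order:
11^1 ≡ 11
11^2 ≡ 21
11^4 ≡ 16
11^5 ≡ 1
Hence ord(11) = 5.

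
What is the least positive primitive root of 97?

φ(97) = 97 − 1 = 96 = 2^5 · 3.
Test candidates g = 2, 3, … against the prime factors q ∈ {2, 3} of φ(97): g is a generator iff g^(96/q) ≢ 1 for every such q.
g = 2: 2^48 ≡ 1 — hits 1, so not a primitive root.
g = 3: 3^48 ≡ 1 — hits 1, so not a primitive root.
g = 4: 4^48 ≡ 1 — hits 1, so not a primitive root.
g = 5: 5^48 ≡ 96; 5^32 ≡ 35 — none is 1, so 5 is a primitive root.
The smallest primitive root modulo 97 is 5.

5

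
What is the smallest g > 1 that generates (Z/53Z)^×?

2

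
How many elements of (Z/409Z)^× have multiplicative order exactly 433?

0

φ(409) = 409 − 1 = 408 = 2^3 · 3 · 17.
In a cyclic group of order 408, there are φ(d) elements of order d for each divisor d of 408, and zero for non-divisors.
Here 408 is not a multiple of 433, so there are no elements of order 433.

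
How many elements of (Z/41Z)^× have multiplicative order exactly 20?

φ(41) = 41 − 1 = 40 = 2^3 · 5.
Since (Z/41Z)^× is cyclic of order 40, the number of elements of order d is φ(d) when d | 40 and 0 otherwise.
20 = 2^2 · 5 divides 40, and φ(20) = 8.

8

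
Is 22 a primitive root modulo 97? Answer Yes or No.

φ(97) = 97 − 1 = 96 = 2^5 · 3.
It suffices to check that the order of 22 is not a proper divisor of 96: compute 22^(96/q) for q ∈ {2, 3}.
22^48 ≡ 1 (mod 97)  [q = 2: ≡ 1 ✗]
22^32 ≡ 1 (mod 97)  [q = 3: ≡ 1 ✗]
22^48 ≡ 1 shows ord(22) | 48, strictly less than φ(97); not a primitive root.

No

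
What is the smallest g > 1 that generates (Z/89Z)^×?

3

φ(89) = 89 − 1 = 88 = 2^3 · 11.
Test candidates g = 2, 3, … against the prime factors q ∈ {2, 11} of φ(89): g is a generator iff g^(88/q) ≢ 1 for every such q.
g = 2: 2^44 ≡ 1 — hits 1, so not a primitive root.
g = 3: 3^44 ≡ 88; 3^8 ≡ 64 — none is 1, so 3 is a primitive root.
The smallest primitive root modulo 89 is 3.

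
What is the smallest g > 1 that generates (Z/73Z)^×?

φ(73) = 73 − 1 = 72 = 2^3 · 3^2.
g is a primitive root iff g^(72/q) ≢ 1 (mod 73) for each prime q ∈ {2, 3}.
g = 2: 2^36 ≡ 1 — hits 1, so not a primitive root.
g = 3: 3^36 ≡ 1 — hits 1, so not a primitive root.
g = 4: 4^36 ≡ 1 — hits 1, so not a primitive root.
g = 5: 5^36 ≡ 72; 5^24 ≡ 8 — none is 1, so 5 is a primitive root.
Hence the least primitive root of 73 is 5.

5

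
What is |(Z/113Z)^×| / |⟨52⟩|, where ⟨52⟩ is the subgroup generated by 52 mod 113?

2

ord(52) | φ(113) = 113 − 1 = 112 = 2^4 · 7.
Divisors of 112: 1, 2, 4, 7, 8, 14, 16, 28, 56, 112.
Evaluate successive powers at the divisors of 112:
52^1 ≡ 52 (mod 113)
52^2 ≡ 105 (mod 113)
52^4 ≡ 64 (mod 113)
52^7 ≡ 44 (mod 113)
52^8 ≡ 28 (mod 113)
52^14 ≡ 15 (mod 113)
52^16 ≡ 106 (mod 113)
52^28 ≡ 112 (mod 113)
52^56 ≡ 1 (mod 113) ✓
Thus |⟨52⟩| = ord(52) = 56.
Index = |(Z/113Z)^×| / |⟨52⟩| = 112 / 56 = 2.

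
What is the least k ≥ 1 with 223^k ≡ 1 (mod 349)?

58

ord(223) | φ(349) = 349 − 1 = 348 = 2^2 · 3 · 29.
Divisors of 348: 1, 2, 3, 4, 6, 12, 29, 58, 87, 116, 174, 348.
Check 223^d mod 349 for each divisor in increasing order:
223^1 ≡ 223
223^2 ≡ 171
223^3 ≡ 92
223^4 ≡ 274
223^6 ≡ 88
223^12 ≡ 66
223^29 ≡ 348
223^58 ≡ 1
So ord_349(223) = 58.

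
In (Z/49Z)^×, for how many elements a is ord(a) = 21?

φ(49) = φ(7^2) = 7·(7−1) = 42 = 2 · 3 · 7.
Since (Z/49Z)^× is cyclic of order 42, the number of elements of order d is φ(d) when d | 42 and 0 otherwise.
21 = 3 · 7 divides 42, and φ(21) = 12.

12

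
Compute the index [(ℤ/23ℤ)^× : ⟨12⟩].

By Lagrange's theorem, ord_23(12) divides φ(23) = 23 − 1 = 22 = 2 · 11.
Divisors of 22: 1, 2, 11, 22.
Check 12^d mod 23 for each divisor in increasing order:
12^1 ≡ 12 (mod 23)
12^2 ≡ 6 (mod 23)
12^11 ≡ 1 (mod 23) ✓
The order of 12 is 11, so the subgroup it generates has 11 elements.
The index is φ(23) / ord(12) = 22 / 11 = 2.

2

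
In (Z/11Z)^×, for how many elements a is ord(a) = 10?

4

φ(11) = 11 − 1 = 10 = 2 · 5.
In a cyclic group of order 10, there are φ(d) elements of order d for each divisor d of 10, and zero for non-divisors.
10 = 2 · 5 divides 10, and φ(10) = 4.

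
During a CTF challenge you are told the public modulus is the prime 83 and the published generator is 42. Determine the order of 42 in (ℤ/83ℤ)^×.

Since 42 ∈ (Z/83Z)^×, its order divides φ(83) = 83 − 1 = 82 = 2 · 41.
Divisors of 82: 1, 2, 41, 82.
Test each divisor d:
42^1 ≡ 42 (mod 83)
42^2 ≡ 21 (mod 83)
42^41 ≡ 82 (mod 83)
42^82 ≡ 1 (mod 83) ✓
The smallest such exponent is 82, so the order of 42 is 82.

82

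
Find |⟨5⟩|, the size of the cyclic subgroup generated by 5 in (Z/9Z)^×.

6

The order of 5 must divide φ(9) = φ(3^2) = 3·(3−1) = 6 = 2 · 3.
Divisors of 6: 1, 2, 3, 6.
Evaluate successive powers at the divisors of 6:
5^1 ≡ 5
5^2 ≡ 7
5^3 ≡ 8
5^6 ≡ 1
The smallest such exponent is 6, so the order of 5 is 6.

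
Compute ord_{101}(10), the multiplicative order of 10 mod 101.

4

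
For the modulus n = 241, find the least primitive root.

7

φ(241) = 241 − 1 = 240 = 2^4 · 3 · 5.
Test candidates g = 2, 3, … against the prime factors q ∈ {2, 3, 5} of φ(241): g is a generator iff g^(240/q) ≢ 1 for every such q.
g = 2: 2^120 ≡ 1 — hits 1, so not a primitive root.
g = 3: 3^120 ≡ 1 — hits 1, so not a primitive root.
g = 4: 4^120 ≡ 1 — hits 1, so not a primitive root.
g = 5: 5^120 ≡ 1 — hits 1, so not a primitive root.
g = 6: 6^120 ≡ 1 — hits 1, so not a primitive root.
g = 7: 7^120 ≡ 240; 7^80 ≡ 15; 7^48 ≡ 91 — none is 1, so 7 is a primitive root.
The smallest primitive root modulo 241 is 7.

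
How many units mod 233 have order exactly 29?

28

φ(233) = 233 − 1 = 232 = 2^3 · 29.
(Z/233Z)^× is cyclic (|G| = 232); a cyclic group of order m has exactly φ(d) elements of each order d | m, and none otherwise.
29 | 232, and φ(29) = 29 − 1 = 28.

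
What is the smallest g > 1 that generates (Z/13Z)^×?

φ(13) = 13 − 1 = 12 = 2^2 · 3.
g is a primitive root iff g^(12/q) ≢ 1 (mod 13) for each prime q ∈ {2, 3}.
g = 2: 2^6 ≡ 12; 2^4 ≡ 3 — none is 1, so 2 is a primitive root.
Hence the least primitive root of 13 is 2.

2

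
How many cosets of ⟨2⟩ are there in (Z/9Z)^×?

1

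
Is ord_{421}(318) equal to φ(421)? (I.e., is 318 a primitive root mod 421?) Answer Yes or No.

φ(421) = 421 − 1 = 420 = 2^2 · 3 · 5 · 7.
Test 318^(420/q) mod 421 for each prime factor q of 420:
318^210 ≡ 1 (mod 421)  [q = 2: ≡ 1 ✗]
318^140 ≡ 20 (mod 421)  [q = 3: ≢ 1 ✓]
318^84 ≡ 279 (mod 421)  [q = 5: ≢ 1 ✓]
318^60 ≡ 370 (mod 421)  [q = 7: ≢ 1 ✓]
318^210 ≡ 1 shows ord(318) | 210, strictly less than φ(421); not a primitive root.

No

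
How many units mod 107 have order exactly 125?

0

φ(107) = 107 − 1 = 106 = 2 · 53.
(Z/107Z)^× is cyclic (|G| = 106); a cyclic group of order m has exactly φ(d) elements of each order d | m, and none otherwise.
Since 125 ∤ 106, the count is 0.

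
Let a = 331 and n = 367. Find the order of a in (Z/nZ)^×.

The order of 331 must divide φ(367) = 367 − 1 = 366 = 2 · 3 · 61.
Divisors of 366: 1, 2, 3, 6, 61, 122, 183, 366.
Compute 331^d (mod 367) for the divisors d until we hit 1:
331^1 ≡ 331 (mod 367)
331^2 ≡ 195 (mod 367)
331^3 ≡ 320 (mod 367)
331^6 ≡ 7 (mod 367)
331^61 ≡ 84 (mod 367)
331^122 ≡ 83 (mod 367)
331^183 ≡ 366 (mod 367)
331^366 ≡ 1 (mod 367) ✓
Therefore the multiplicative order of 331 modulo 367 is 366.

366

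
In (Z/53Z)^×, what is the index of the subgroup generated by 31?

1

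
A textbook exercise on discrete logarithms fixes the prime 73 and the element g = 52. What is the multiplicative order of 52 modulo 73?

24

Since 52 ∈ (Z/73Z)^×, its order divides φ(73) = 73 − 1 = 72 = 2^3 · 3^2.
Divisors of 72: 1, 2, 3, 4, 6, 8, 9, 12, 18, 24, 36, 72.
Evaluate successive powers at the divisors of 72:
52^1 ≡ 52 (mod 73)
52^2 ≡ 3 (mod 73)
52^3 ≡ 10 (mod 73)
52^4 ≡ 9 (mod 73)
52^6 ≡ 27 (mod 73)
52^8 ≡ 8 (mod 73)
52^9 ≡ 51 (mod 73)
52^12 ≡ 72 (mod 73)
52^18 ≡ 46 (mod 73)
52^24 ≡ 1 (mod 73) ✓
Hence ord(52) = 24.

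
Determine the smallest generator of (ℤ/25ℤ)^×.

φ(25) = φ(5^2) = 5·(5−1) = 20 = 2^2 · 5.
g is a primitive root iff g^(20/q) ≢ 1 (mod 25) for each prime q ∈ {2, 5}.
g = 2: 2^10 ≡ 24; 2^4 ≡ 16 — none is 1, so 2 is a primitive root.
Hence the least primitive root of 25 is 2.

2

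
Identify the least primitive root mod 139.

2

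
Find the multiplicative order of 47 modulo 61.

Since 47 ∈ (Z/61Z)^×, its order divides φ(61) = 61 − 1 = 60 = 2^2 · 3 · 5.
Divisors of 60: 1, 2, 3, 4, 5, 6, 10, 12, 15, 20, 30, 60.
Compute 47^d (mod 61) for the divisors d until we hit 1:
47^1 ≡ 47 (mod 61)
47^2 ≡ 13 (mod 61)
47^3 ≡ 1 (mod 61) ✓
Therefore the multiplicative order of 47 modulo 61 is 3.

3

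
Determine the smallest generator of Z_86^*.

φ(86) = φ(2)·φ(43) = 1·42 = 42 = 2 · 3 · 7.
g is a primitive root iff g^(42/q) ≢ 1 (mod 86) for each prime q ∈ {2, 3, 7}.
g = 2: gcd(2, 86) = 2 > 1, not a unit — skip.
g = 3: 3^21 ≡ 85; 3^14 ≡ 79; 3^6 ≡ 41 — none is 1, so 3 is a primitive root.
The smallest primitive root modulo 86 is 3.

3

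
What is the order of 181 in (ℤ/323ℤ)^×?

144

ord(181) | φ(323) = φ(17·19) = (17−1)·(19−1) = 16·18 = 288 = 2^5 · 3^2.
Divisors of 288: 1, 2, 3, 4, 6, 8, 9, 12, 16, 18, 24, 32, 36, 48, 72, 96, 144, 288.
Test each divisor d:
181^1 ≡ 181 (mod 323)
181^2 ≡ 138 (mod 323)
181^3 ≡ 107 (mod 323)
181^4 ≡ 310 (mod 323)
181^6 ≡ 144 (mod 323)
181^8 ≡ 169 (mod 323)
181^9 ≡ 227 (mod 323)
181^12 ≡ 64 (mod 323)
181^16 ≡ 137 (mod 323)
181^18 ≡ 172 (mod 323)
181^24 ≡ 220 (mod 323)
181^32 ≡ 35 (mod 323)
181^36 ≡ 191 (mod 323)
181^48 ≡ 273 (mod 323)
181^72 ≡ 305 (mod 323)
181^96 ≡ 239 (mod 323)
181^144 ≡ 1 (mod 323) ✓
Therefore the multiplicative order of 181 modulo 323 is 144.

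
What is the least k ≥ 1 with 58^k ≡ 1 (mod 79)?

26

Since 58 ∈ (Z/79Z)^×, its order divides φ(79) = 79 − 1 = 78 = 2 · 3 · 13.
Divisors of 78: 1, 2, 3, 6, 13, 26, 39, 78.
Check 58^d mod 79 for each divisor in increasing order:
58^1 ≡ 58
58^2 ≡ 46
58^3 ≡ 61
58^6 ≡ 8
58^13 ≡ 78
58^26 ≡ 1
The smallest such exponent is 26, so the order of 58 is 26.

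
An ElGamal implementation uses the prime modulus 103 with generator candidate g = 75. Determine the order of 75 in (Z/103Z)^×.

By Lagrange's theorem, ord_103(75) divides φ(103) = 103 − 1 = 102 = 2 · 3 · 17.
Divisors of 102: 1, 2, 3, 6, 17, 34, 51, 102.
Evaluate successive powers at the divisors of 102:
75^1 ≡ 75 (mod 103)
75^2 ≡ 63 (mod 103)
75^3 ≡ 90 (mod 103)
75^6 ≡ 66 (mod 103)
75^17 ≡ 47 (mod 103)
75^34 ≡ 46 (mod 103)
75^51 ≡ 102 (mod 103)
75^102 ≡ 1 (mod 103) ✓
The smallest such exponent is 102, so the order of 75 is 102.

102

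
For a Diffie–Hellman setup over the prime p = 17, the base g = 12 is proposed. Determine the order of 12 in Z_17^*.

16

Since 12 ∈ (Z/17Z)^×, its order divides φ(17) = 17 − 1 = 16 = 2^4.
Divisors of 16: 1, 2, 4, 8, 16.
Evaluate successive powers at the divisors of 16:
12^1 ≡ 12
12^2 ≡ 8
12^4 ≡ 13
12^8 ≡ 16
12^16 ≡ 1
The smallest such exponent is 16, so the order of 12 is 16.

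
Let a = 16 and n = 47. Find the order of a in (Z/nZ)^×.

23

ord(16) | φ(47) = 47 − 1 = 46 = 2 · 23.
Divisors of 46: 1, 2, 23, 46.
Test each divisor d:
16^1 ≡ 16 (mod 47)
16^2 ≡ 21 (mod 47)
16^23 ≡ 1 (mod 47) ✓
The smallest such exponent is 23, so the order of 16 is 23.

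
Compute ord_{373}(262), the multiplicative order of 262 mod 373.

62

The order of 262 must divide φ(373) = 373 − 1 = 372 = 2^2 · 3 · 31.
Divisors of 372: 1, 2, 3, 4, 6, 12, 31, 62, 93, 124, 186, 372.
Check 262^d mod 373 for each divisor in increasing order:
262^1 ≡ 262 (mod 373)
262^2 ≡ 12 (mod 373)
262^3 ≡ 160 (mod 373)
262^4 ≡ 144 (mod 373)
262^6 ≡ 236 (mod 373)
262^12 ≡ 119 (mod 373)
262^31 ≡ 372 (mod 373)
262^62 ≡ 1 (mod 373) ✓
The smallest such exponent is 62, so the order of 262 is 62.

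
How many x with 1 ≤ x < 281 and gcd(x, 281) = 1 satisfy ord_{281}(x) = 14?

φ(281) = 281 − 1 = 280 = 2^3 · 5 · 7.
Since (Z/281Z)^× is cyclic of order 280, the number of elements of order d is φ(d) when d | 280 and 0 otherwise.
14 = 2 · 7 divides 280, and φ(14) = 6.

6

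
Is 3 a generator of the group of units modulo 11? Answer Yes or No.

No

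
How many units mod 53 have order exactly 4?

2

φ(53) = 53 − 1 = 52 = 2^2 · 13.
(Z/53Z)^× is cyclic (|G| = 52); a cyclic group of order m has exactly φ(d) elements of each order d | m, and none otherwise.
4 = 2^2 divides 52, and φ(4) = 2.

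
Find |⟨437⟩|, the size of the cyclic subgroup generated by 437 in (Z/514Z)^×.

256

Since 437 ∈ (Z/514Z)^×, its order divides φ(514) = φ(2)·φ(257) = 1·256 = 256 = 2^8.
Divisors of 256: 1, 2, 4, 8, 16, 32, 64, 128, 256.
Compute 437^d (mod 514) for the divisors d until we hit 1:
437^1 ≡ 437
437^2 ≡ 275
437^4 ≡ 67
437^8 ≡ 377
437^16 ≡ 265
437^32 ≡ 321
437^64 ≡ 241
437^128 ≡ 513
437^256 ≡ 1
The smallest such exponent is 256, so the order of 437 is 256.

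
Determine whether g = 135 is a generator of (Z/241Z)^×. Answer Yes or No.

φ(241) = 241 − 1 = 240 = 2^4 · 3 · 5.
An element g generates (Z/241Z)^× iff g^(240/q) ≢ 1 (mod 241) for each prime q ∈ {2, 3, 5}.
135^120 ≡ 1 (mod 241)  [q = 2: ≡ 1 ✗]
135^80 ≡ 1 (mod 241)  [q = 3: ≡ 1 ✗]
135^48 ≡ 98 (mod 241)  [q = 5: ≢ 1 ✓]
Since 135^120 ≡ 1, the order of 135 divides 120 < 240, so 135 is not a primitive root.

No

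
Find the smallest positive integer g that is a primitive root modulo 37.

φ(37) = 37 − 1 = 36 = 2^2 · 3^2.
Test candidates g = 2, 3, … against the prime factors q ∈ {2, 3} of φ(37): g is a generator iff g^(36/q) ≢ 1 for every such q.
g = 2: 2^18 ≡ 36; 2^12 ≡ 26 — none is 1, so 2 is a primitive root.
The smallest primitive root modulo 37 is 2.

2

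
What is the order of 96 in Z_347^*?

346

The order of 96 must divide φ(347) = 347 − 1 = 346 = 2 · 173.
Divisors of 346: 1, 2, 173, 346.
Test each divisor d:
96^1 ≡ 96 (mod 347)
96^2 ≡ 194 (mod 347)
96^173 ≡ 346 (mod 347)
96^346 ≡ 1 (mod 347) ✓
So ord_347(96) = 346.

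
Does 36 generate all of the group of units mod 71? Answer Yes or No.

No

φ(71) = 71 − 1 = 70 = 2 · 5 · 7.
An element g generates (Z/71Z)^× iff g^(70/q) ≢ 1 (mod 71) for each prime q ∈ {2, 5, 7}.
36^35 ≡ 1 (mod 71)  [q = 2: ≡ 1 ✗]
36^14 ≡ 25 (mod 71)  [q = 5: ≢ 1 ✓]
36^10 ≡ 45 (mod 71)  [q = 7: ≢ 1 ✓]
The check at q = 2 fails, so 36 generates a proper subgroup.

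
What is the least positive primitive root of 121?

φ(121) = φ(11^2) = 11·(11−1) = 110 = 2 · 5 · 11.
Test candidates g = 2, 3, … against the prime factors q ∈ {2, 5, 11} of φ(121): g is a generator iff g^(110/q) ≢ 1 for every such q.
g = 2: 2^55 ≡ 120; 2^22 ≡ 81; 2^10 ≡ 56 — none is 1, so 2 is a primitive root.
The smallest primitive root modulo 121 is 2.

2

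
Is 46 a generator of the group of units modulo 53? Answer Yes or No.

No

φ(53) = 53 − 1 = 52 = 2^2 · 13.
It suffices to check that the order of 46 is not a proper divisor of 52: compute 46^(52/q) for q ∈ {2, 13}.
46^26 ≡ 1 (mod 53)  [q = 2: ≡ 1 ✗]
46^4 ≡ 16 (mod 53)  [q = 13: ≢ 1 ✓]
46^26 ≡ 1 shows ord(46) | 26, strictly less than φ(53); not a primitive root.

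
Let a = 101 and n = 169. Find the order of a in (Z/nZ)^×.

78

Since 101 ∈ (Z/169Z)^×, its order divides φ(169) = φ(13^2) = 13·(13−1) = 156 = 2^2 · 3 · 13.
Divisors of 156: 1, 2, 3, 4, 6, 12, 13, 26, 39, 52, 78, 156.
Evaluate successive powers at the divisors of 156:
101^1 ≡ 101
101^2 ≡ 61
101^3 ≡ 77
101^4 ≡ 3
101^6 ≡ 14
101^12 ≡ 27
101^13 ≡ 23
101^26 ≡ 22
101^39 ≡ 168
101^52 ≡ 146
101^78 ≡ 1
So ord_169(101) = 78.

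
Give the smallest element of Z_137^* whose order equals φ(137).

3

φ(137) = 137 − 1 = 136 = 2^3 · 17.
Test candidates g = 2, 3, … against the prime factors q ∈ {2, 17} of φ(137): g is a generator iff g^(136/q) ≢ 1 for every such q.
g = 2: 2^68 ≡ 1 — hits 1, so not a primitive root.
g = 3: 3^68 ≡ 136; 3^8 ≡ 122 — none is 1, so 3 is a primitive root.
Hence the least primitive root of 137 is 3.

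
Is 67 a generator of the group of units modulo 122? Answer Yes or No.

φ(122) = φ(2)·φ(61) = 1·60 = 60 = 2^2 · 3 · 5.
67 is a primitive root mod 122 iff 67^(φ(122)/q) ≢ 1 for every prime q | φ(122), i.e. q ∈ {2, 3, 5}.
67^30 ≡ 121 (mod 122)  [q = 2: ≢ 1 ✓]
67^20 ≡ 47 (mod 122)  [q = 3: ≢ 1 ✓]
67^12 ≡ 81 (mod 122)  [q = 5: ≢ 1 ✓]
All checks pass, so 67 has order 60 and is a primitive root modulo 122.

Yes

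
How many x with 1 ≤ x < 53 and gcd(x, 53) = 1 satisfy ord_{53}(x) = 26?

12

φ(53) = 53 − 1 = 52 = 2^2 · 13.
In a cyclic group of order 52, there are φ(d) elements of order d for each divisor d of 52, and zero for non-divisors.
26 = 2 · 13 divides 52, and φ(26) = 12.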